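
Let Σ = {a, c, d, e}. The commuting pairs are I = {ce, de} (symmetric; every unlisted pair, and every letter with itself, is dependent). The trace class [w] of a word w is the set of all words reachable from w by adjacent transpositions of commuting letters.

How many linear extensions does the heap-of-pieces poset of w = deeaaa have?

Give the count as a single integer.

0(d) covers ∅
1(e) covers ∅
2(e) covers 1:e
3(a) covers 0:d, 2:e
4(a) covers 3:a
5(a) covers 4:a
floor of heap: 0:d, 1:e
completions by unplaced set U, small U first (add the entries for U minus each lowest piece of U):
  |U|=1: {5}:1
  |U|=2: {4,5}:1
  |U|=3: {3,4,5}:1
  |U|=4: {0,3,4,5}:1  {2,3,4,5}:1
  start at 0(d): 1
  start at 1(e): 2
sum over floor = 3

3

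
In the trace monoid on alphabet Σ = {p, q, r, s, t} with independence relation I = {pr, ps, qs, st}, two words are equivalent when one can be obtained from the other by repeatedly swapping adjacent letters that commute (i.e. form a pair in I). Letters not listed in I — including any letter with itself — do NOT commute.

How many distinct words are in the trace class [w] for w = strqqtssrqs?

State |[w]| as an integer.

40

drop 0:s onto floor
drop 1:t onto floor
drop 2:r onto {0:s, 1:t}
drop 3:q onto {2:r}
drop 4:q onto {3:q}
drop 5:t onto {4:q}
drop 6:s onto {2:r}
drop 7:s onto {6:s}
drop 8:r onto {5:t, 7:s}
drop 9:q onto {8:r}
drop 10:s onto {8:r}
ground layer = {0:s, 1:t}
drop-orders for the pieces not yet dropped (sum over which currently-grounded one goes next):
  1 to go: {9} 1  {10} 1
  2 to go: {9,10} 2
  3 to go: {8,9,10} 2
  4 to go: {5,8,9,10} 2  {7,8,9,10} 2
  5 to go: {4,5,8,9,10} 2  {5,7,8,9,10} 4  {6,7,8,9,10} 2
  6 to go: {3,4,5,8,9,10} 2  {4,5,7,8,9,10} 6  {5,6,7,8,9,10} 6
  7 to go: {3,4,5,7,8,9,10} 8  {4,5,6,7,8,9,10} 12
  8 to go: {3,4,5,6,7,8,9,10} 20
  9 to go: {2,3,4,5,6,7,8,9,10} 20
  if 0:s drops first: 20 orders
  if 1:t drops first: 20 orders
heap linearizations: 40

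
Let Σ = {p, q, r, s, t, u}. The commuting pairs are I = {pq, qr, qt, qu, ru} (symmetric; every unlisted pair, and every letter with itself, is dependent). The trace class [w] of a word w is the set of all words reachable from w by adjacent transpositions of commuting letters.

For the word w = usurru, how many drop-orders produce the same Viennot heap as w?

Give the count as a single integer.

6

0(u) covers ∅
1(s) covers 0:u
2(u) covers 1:s
3(r) covers 1:s
4(r) covers 3:r
5(u) covers 2:u
floor of heap: 0:u
completions by unplaced set U, small U first (add the entries for U minus each lowest piece of U):
  |U|=1: {4}:1  {5}:1
  |U|=2: {2,5}:1  {3,4}:1  {4,5}:2
  |U|=3: {2,4,5}:3  {3,4,5}:3
  |U|=4: {2,3,4,5}:6
  start at 0(u): 6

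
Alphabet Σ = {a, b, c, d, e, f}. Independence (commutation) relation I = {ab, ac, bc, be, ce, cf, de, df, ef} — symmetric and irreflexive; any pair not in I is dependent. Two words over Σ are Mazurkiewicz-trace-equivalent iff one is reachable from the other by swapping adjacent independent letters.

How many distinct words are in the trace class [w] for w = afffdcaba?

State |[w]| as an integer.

0(a) covers ∅
1(f) covers 0:a
2(f) covers 1:f
3(f) covers 2:f
4(d) covers 0:a
5(c) covers 4:d
6(a) covers 3:f, 4:d
7(b) covers 3:f, 4:d
8(a) covers 6:a
floor of heap: 0:a
completions by unplaced set U, small U first (add the entries for U minus each lowest piece of U):
  |U|=1: {5}:1  {7}:1  {8}:1
  |U|=2: {5,7}:2  {5,8}:2  {6,8}:1  {7,8}:2
  |U|=3: {5,6,8}:3  {5,7,8}:6  {6,7,8}:3
  |U|=4: {3,6,7,8}:3  {5,6,7,8}:12
  |U|=5: {2,3,6,7,8}:3  {3,5,6,7,8}:15  {4,5,6,7,8}:12
  |U|=6: {1,2,3,6,7,8}:3  {2,3,5,6,7,8}:18  {3,4,5,6,7,8}:27
  |U|=7: {1,2,3,5,6,7,8}:21  {2,3,4,5,6,7,8}:45
  start at 0(a): 66

66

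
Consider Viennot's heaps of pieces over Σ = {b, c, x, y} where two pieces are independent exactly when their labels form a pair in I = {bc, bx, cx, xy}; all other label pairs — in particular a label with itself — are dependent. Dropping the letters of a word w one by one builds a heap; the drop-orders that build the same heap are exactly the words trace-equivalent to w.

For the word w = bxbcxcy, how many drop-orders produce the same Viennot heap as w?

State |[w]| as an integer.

126

0(b) covers ∅
1(x) covers ∅
2(b) covers 0:b
3(c) covers ∅
4(x) covers 1:x
5(c) covers 3:c
6(y) covers 2:b, 5:c
floor of heap: 0:b, 1:x, 3:c
completions by unplaced set U, small U first (add the entries for U minus each lowest piece of U):
  |U|=1: {4}:1  {6}:1
  |U|=2: {1,4}:1  {2,6}:1  {4,6}:2  {5,6}:1
  |U|=3: {0,2,6}:1  {1,4,6}:3  {2,4,6}:3  {2,5,6}:2  {3,5,6}:1  {4,5,6}:3
  |U|=4: {0,2,4,6}:4  {0,2,5,6}:3  {1,2,4,6}:6  {1,4,5,6}:6  {2,3,5,6}:3  {2,4,5,6}:8  {3,4,5,6}:4
  |U|=5: {0,1,2,4,6}:10  {0,2,3,5,6}:6  {0,2,4,5,6}:15  {1,2,4,5,6}:20  {1,3,4,5,6}:10  {2,3,4,5,6}:15
  start at 0(b): 45
  start at 1(x): 36
  start at 3(c): 45
sum over floor = 126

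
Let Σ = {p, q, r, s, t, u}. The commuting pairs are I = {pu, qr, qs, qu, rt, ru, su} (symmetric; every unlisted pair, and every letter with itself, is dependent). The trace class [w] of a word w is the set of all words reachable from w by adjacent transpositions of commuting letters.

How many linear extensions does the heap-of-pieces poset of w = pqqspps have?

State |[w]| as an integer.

drop 0:p onto floor
drop 1:q onto {0:p}
drop 2:q onto {1:q}
drop 3:s onto {0:p}
drop 4:p onto {2:q, 3:s}
drop 5:p onto {4:p}
drop 6:s onto {5:p}
ground layer = {0:p}
drop-orders for the pieces not yet dropped (sum over which currently-grounded one goes next):
  1 to go: {6} 1
  2 to go: {5,6} 1
  3 to go: {4,5,6} 1
  4 to go: {2,4,5,6} 1  {3,4,5,6} 1
  5 to go: {1,2,4,5,6} 1  {2,3,4,5,6} 2
  if 0:p drops first: 3 orders

3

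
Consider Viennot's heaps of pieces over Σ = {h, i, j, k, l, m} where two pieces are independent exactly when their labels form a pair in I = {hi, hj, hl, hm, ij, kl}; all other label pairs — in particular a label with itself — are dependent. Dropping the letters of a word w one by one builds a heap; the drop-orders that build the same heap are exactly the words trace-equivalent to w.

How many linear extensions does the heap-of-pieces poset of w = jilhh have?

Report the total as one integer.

drop 0:j onto floor
drop 1:i onto floor
drop 2:l onto {0:j, 1:i}
drop 3:h onto floor
drop 4:h onto {3:h}
ground layer = {0:j, 1:i, 3:h}
drop-orders for the pieces not yet dropped (sum over which currently-grounded one goes next):
  1 to go: {2} 1  {4} 1
  2 to go: {0,2} 1  {1,2} 1  {2,4} 2  {3,4} 1
  3 to go: {0,1,2} 2  {0,2,4} 3  {1,2,4} 3  {2,3,4} 3
  if 0:j drops first: 6 orders
  if 1:i drops first: 6 orders
  if 3:h drops first: 8 orders
heap linearizations: 20

20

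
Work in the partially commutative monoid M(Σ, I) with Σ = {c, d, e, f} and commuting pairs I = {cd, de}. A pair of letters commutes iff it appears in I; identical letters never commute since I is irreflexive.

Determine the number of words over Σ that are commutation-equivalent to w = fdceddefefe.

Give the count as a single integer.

20

piece 0:f — minimal
piece 1:d rests on {0:f}
piece 2:c rests on {0:f}
piece 3:e rests on {2:c}
piece 4:d rests on {1:d}
piece 5:d rests on {4:d}
piece 6:e rests on {3:e}
piece 7:f rests on {5:d, 6:e}
piece 8:e rests on {7:f}
piece 9:f rests on {8:e}
piece 10:e rests on {9:f}
minimal pieces: {0:f}
ways to finish when only these pieces remain (= sum over removing one remaining piece with nothing left below it):
  1 left: {10}→1
  2 left: {9,10}→1
  3 left: {8,9,10}→1
  4 left: {7,8,9,10}→1
  5 left: {5,7,8,9,10}→1  {6,7,8,9,10}→1
  6 left: {3,6,7,8,9,10}→1  {4,5,7,8,9,10}→1  {5,6,7,8,9,10}→2
  7 left: {1,4,5,7,8,9,10}→1  {2,3,6,7,8,9,10}→1  {3,5,6,7,8,9,10}→3  {4,5,6,7,8,9,10}→3
  8 left: {1,4,5,6,7,8,9,10}→4  {2,3,5,6,7,8,9,10}→4  {3,4,5,6,7,8,9,10}→6
  9 left: {1,3,4,5,6,7,8,9,10}→10  {2,3,4,5,6,7,8,9,10}→10
  placing 0:f first → 20 extensions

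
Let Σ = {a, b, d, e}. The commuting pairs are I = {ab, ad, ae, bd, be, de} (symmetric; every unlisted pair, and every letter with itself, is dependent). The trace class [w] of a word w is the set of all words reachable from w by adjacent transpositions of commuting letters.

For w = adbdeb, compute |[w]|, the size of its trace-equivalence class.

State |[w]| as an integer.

180

0(a) covers ∅
1(d) covers ∅
2(b) covers ∅
3(d) covers 1:d
4(e) covers ∅
5(b) covers 2:b
floor of heap: 0:a, 1:d, 2:b, 4:e
completions by unplaced set U, small U first (add the entries for U minus each lowest piece of U):
  |U|=1: {0}:1  {3}:1  {4}:1  {5}:1
  |U|=2: {0,3}:2  {0,4}:2  {0,5}:2  {1,3}:1  {2,5}:1  {3,4}:2  {3,5}:2  {4,5}:2
  |U|=3: {0,1,3}:3  {0,2,5}:3  {0,3,4}:6  {0,3,5}:6  {0,4,5}:6  {1,3,4}:3  {1,3,5}:3  {2,3,5}:3  {2,4,5}:3  {3,4,5}:6
  |U|=4: {0,1,3,4}:12  {0,1,3,5}:12  {0,2,3,5}:12  {0,2,4,5}:12  {0,3,4,5}:24  {1,2,3,5}:6  {1,3,4,5}:12  {2,3,4,5}:12
  start at 0(a): 30
  start at 1(d): 60
  start at 2(b): 60
  start at 4(e): 30
sum over floor = 180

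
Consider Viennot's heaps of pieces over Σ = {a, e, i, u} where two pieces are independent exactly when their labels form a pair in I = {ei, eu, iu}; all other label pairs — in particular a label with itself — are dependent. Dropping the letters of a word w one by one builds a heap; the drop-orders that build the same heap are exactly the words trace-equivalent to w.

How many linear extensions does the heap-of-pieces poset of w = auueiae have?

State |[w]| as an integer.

drop 0:a onto floor
drop 1:u onto {0:a}
drop 2:u onto {1:u}
drop 3:e onto {0:a}
drop 4:i onto {0:a}
drop 5:a onto {2:u, 3:e, 4:i}
drop 6:e onto {5:a}
ground layer = {0:a}
drop-orders for the pieces not yet dropped (sum over which currently-grounded one goes next):
  1 to go: {6} 1
  2 to go: {5,6} 1
  3 to go: {2,5,6} 1  {3,5,6} 1  {4,5,6} 1
  4 to go: {1,2,5,6} 1  {2,3,5,6} 2  {2,4,5,6} 2  {3,4,5,6} 2
  5 to go: {1,2,3,5,6} 3  {1,2,4,5,6} 3  {2,3,4,5,6} 6
  if 0:a drops first: 12 orders

12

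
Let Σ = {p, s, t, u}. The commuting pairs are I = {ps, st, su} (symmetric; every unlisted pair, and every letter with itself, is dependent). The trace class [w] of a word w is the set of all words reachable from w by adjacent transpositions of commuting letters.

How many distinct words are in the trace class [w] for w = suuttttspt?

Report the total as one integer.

piece 0:s — minimal
piece 1:u — minimal
piece 2:u rests on {1:u}
piece 3:t rests on {2:u}
piece 4:t rests on {3:t}
piece 5:t rests on {4:t}
piece 6:t rests on {5:t}
piece 7:s rests on {0:s}
piece 8:p rests on {6:t}
piece 9:t rests on {8:p}
minimal pieces: {0:s, 1:u}
ways to finish when only these pieces remain (= sum over removing one remaining piece with nothing left below it):
  1 left: {7}→1  {9}→1
  2 left: {0,7}→1  {7,9}→2  {8,9}→1
  3 left: {0,7,9}→3  {6,8,9}→1  {7,8,9}→3
  4 left: {0,7,8,9}→6  {5,6,8,9}→1  {6,7,8,9}→4
  5 left: {0,6,7,8,9}→10  {4,5,6,8,9}→1  {5,6,7,8,9}→5
  6 left: {0,5,6,7,8,9}→15  {3,4,5,6,8,9}→1  {4,5,6,7,8,9}→6
  7 left: {0,4,5,6,7,8,9}→21  {2,3,4,5,6,8,9}→1  {3,4,5,6,7,8,9}→7
  8 left: {0,3,4,5,6,7,8,9}→28  {1,2,3,4,5,6,8,9}→1  {2,3,4,5,6,7,8,9}→8
  placing 0:s first → 9 extensions
  placing 1:u first → 36 extensions
total linear extensions = 45

45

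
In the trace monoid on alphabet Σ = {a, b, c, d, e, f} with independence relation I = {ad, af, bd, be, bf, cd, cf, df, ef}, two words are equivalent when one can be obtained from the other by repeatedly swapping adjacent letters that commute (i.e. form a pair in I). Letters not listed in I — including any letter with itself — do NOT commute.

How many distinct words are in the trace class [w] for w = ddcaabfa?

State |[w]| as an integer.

168

drop 0:d onto floor
drop 1:d onto {0:d}
drop 2:c onto floor
drop 3:a onto {2:c}
drop 4:a onto {3:a}
drop 5:b onto {4:a}
drop 6:f onto floor
drop 7:a onto {5:b}
ground layer = {0:d, 2:c, 6:f}
drop-orders for the pieces not yet dropped (sum over which currently-grounded one goes next):
  1 to go: {1} 1  {6} 1  {7} 1
  2 to go: {0,1} 1  {1,6} 2  {1,7} 2  {5,7} 1  {6,7} 2
  3 to go: {0,1,6} 3  {0,1,7} 3  {1,5,7} 3  {1,6,7} 6  {4,5,7} 1  {5,6,7} 3
  4 to go: {0,1,5,7} 6  {0,1,6,7} 12  {1,4,5,7} 4  {1,5,6,7} 12  {3,4,5,7} 1  {4,5,6,7} 4
  5 to go: {0,1,4,5,7} 10  {0,1,5,6,7} 30  {1,3,4,5,7} 5  {1,4,5,6,7} 20  {2,3,4,5,7} 1  {3,4,5,6,7} 5
  6 to go: {0,1,3,4,5,7} 15  {0,1,4,5,6,7} 60  {1,2,3,4,5,7} 6  {1,3,4,5,6,7} 30  {2,3,4,5,6,7} 6
  if 0:d drops first: 42 orders
  if 2:c drops first: 105 orders
  if 6:f drops first: 21 orders
heap linearizations: 168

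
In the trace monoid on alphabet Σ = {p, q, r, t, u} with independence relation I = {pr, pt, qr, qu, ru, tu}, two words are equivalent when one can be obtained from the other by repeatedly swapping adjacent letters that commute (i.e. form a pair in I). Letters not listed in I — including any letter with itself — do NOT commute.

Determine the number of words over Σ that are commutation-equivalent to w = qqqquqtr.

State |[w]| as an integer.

8

piece 0:q — minimal
piece 1:q rests on {0:q}
piece 2:q rests on {1:q}
piece 3:q rests on {2:q}
piece 4:u — minimal
piece 5:q rests on {3:q}
piece 6:t rests on {5:q}
piece 7:r rests on {6:t}
minimal pieces: {0:q, 4:u}
ways to finish when only these pieces remain (= sum over removing one remaining piece with nothing left below it):
  1 left: {4}→1  {7}→1
  2 left: {4,7}→2  {6,7}→1
  3 left: {4,6,7}→3  {5,6,7}→1
  4 left: {3,5,6,7}→1  {4,5,6,7}→4
  5 left: {2,3,5,6,7}→1  {3,4,5,6,7}→5
  6 left: {1,2,3,5,6,7}→1  {2,3,4,5,6,7}→6
  placing 0:q first → 7 extensions
  placing 4:u first → 1 extensions
total linear extensions = 8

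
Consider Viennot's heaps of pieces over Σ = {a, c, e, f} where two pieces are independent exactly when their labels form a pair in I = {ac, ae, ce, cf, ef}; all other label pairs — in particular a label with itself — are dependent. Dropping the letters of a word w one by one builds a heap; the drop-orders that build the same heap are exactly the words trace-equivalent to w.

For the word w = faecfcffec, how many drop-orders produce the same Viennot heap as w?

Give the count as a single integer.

#0=f has no predecessor
#1=a depends on [0:f]
#2=e has no predecessor
#3=c has no predecessor
#4=f depends on [1:a]
#5=c depends on [3:c]
#6=f depends on [4:f]
#7=f depends on [6:f]
#8=e depends on [2:e]
#9=c depends on [5:c]
sources: [0:f, 2:e, 3:c]
N(rest) = Σ N(rest − s) over sources s of rest; N(one piece) = 1:
  size 1 → [7]=1  [8]=1  [9]=1
  size 2 → [2,8]=1  [5,9]=1  [6,7]=1  [7,8]=2  [7,9]=2  [8,9]=2
  size 3 → [2,7,8]=3  [2,8,9]=3  [3,5,9]=1  [4,6,7]=1  [5,7,9]=3  [5,8,9]=3  [6,7,8]=3  [6,7,9]=3  [7,8,9]=6
  size 4 → [1,4,6,7]=1  [2,5,8,9]=6  [2,6,7,8]=6  [2,7,8,9]=12  [3,5,7,9]=4  [3,5,8,9]=4  [4,6,7,8]=4  [4,6,7,9]=4  [5,6,7,9]=6  [5,7,8,9]=12  [6,7,8,9]=12
  size 5 → [0,1,4,6,7]=1  [1,4,6,7,8]=5  [1,4,6,7,9]=5  [2,3,5,8,9]=10  [2,4,6,7,8]=10  [2,5,7,8,9]=30  [2,6,7,8,9]=30  [3,5,6,7,9]=10  [3,5,7,8,9]=20  [4,5,6,7,9]=10  [4,6,7,8,9]=20  [5,6,7,8,9]=30
  size 6 → [0,1,4,6,7,8]=6  [0,1,4,6,7,9]=6  [1,2,4,6,7,8]=15  [1,4,5,6,7,9]=15  [1,4,6,7,8,9]=30  [2,3,5,7,8,9]=60  [2,4,6,7,8,9]=60  [2,5,6,7,8,9]=90  [3,4,5,6,7,9]=20  [3,5,6,7,8,9]=60  [4,5,6,7,8,9]=60
  size 7 → [0,1,2,4,6,7,8]=21  [0,1,4,5,6,7,9]=21  [0,1,4,6,7,8,9]=42  [1,2,4,6,7,8,9]=105  [1,3,4,5,6,7,9]=35  [1,4,5,6,7,8,9]=105  [2,3,5,6,7,8,9]=210  [2,4,5,6,7,8,9]=210  [3,4,5,6,7,8,9]=140
  size 8 → [0,1,2,4,6,7,8,9]=168  [0,1,3,4,5,6,7,9]=56  [0,1,4,5,6,7,8,9]=168  [1,2,4,5,6,7,8,9]=420  [1,3,4,5,6,7,8,9]=280  [2,3,4,5,6,7,8,9]=560
  first=0(f) contributes 1260
  first=2(e) contributes 504
  first=3(c) contributes 756
|[w]| = 2520

2520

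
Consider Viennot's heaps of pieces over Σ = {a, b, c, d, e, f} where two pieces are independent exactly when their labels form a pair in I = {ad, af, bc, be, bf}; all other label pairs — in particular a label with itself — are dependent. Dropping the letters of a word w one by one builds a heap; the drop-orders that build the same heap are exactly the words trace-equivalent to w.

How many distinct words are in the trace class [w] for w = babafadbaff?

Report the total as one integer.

146

#0=b has no predecessor
#1=a depends on [0:b]
#2=b depends on [1:a]
#3=a depends on [2:b]
#4=f has no predecessor
#5=a depends on [3:a]
#6=d depends on [2:b, 4:f]
#7=b depends on [5:a, 6:d]
#8=a depends on [7:b]
#9=f depends on [6:d]
#10=f depends on [9:f]
sources: [0:b, 4:f]
N(rest) = Σ N(rest − s) over sources s of rest; N(one piece) = 1:
  size 1 → [8]=1  [10]=1
  size 2 → [7,8]=1  [8,10]=2  [9,10]=1
  size 3 → [5,7,8]=1  [7,8,10]=3  [8,9,10]=3
  size 4 → [3,5,7,8]=1  [5,7,8,10]=4  [7,8,9,10]=6
  size 5 → [3,5,7,8,10]=5  [5,7,8,9,10]=10  [6,7,8,9,10]=6
  size 6 → [3,5,7,8,9,10]=15  [4,6,7,8,9,10]=6  [5,6,7,8,9,10]=16
  size 7 → [3,5,6,7,8,9,10]=31  [4,5,6,7,8,9,10]=22
  size 8 → [2,3,5,6,7,8,9,10]=31  [3,4,5,6,7,8,9,10]=53
  size 9 → [1,2,3,5,6,7,8,9,10]=31  [2,3,4,5,6,7,8,9,10]=84
  first=0(b) contributes 115
  first=4(f) contributes 31
|[w]| = 146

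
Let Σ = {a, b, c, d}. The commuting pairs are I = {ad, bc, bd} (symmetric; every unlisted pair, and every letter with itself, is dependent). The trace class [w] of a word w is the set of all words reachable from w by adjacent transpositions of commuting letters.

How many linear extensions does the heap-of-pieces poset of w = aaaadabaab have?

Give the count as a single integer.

10

drop 0:a onto floor
drop 1:a onto {0:a}
drop 2:a onto {1:a}
drop 3:a onto {2:a}
drop 4:d onto floor
drop 5:a onto {3:a}
drop 6:b onto {5:a}
drop 7:a onto {6:b}
drop 8:a onto {7:a}
drop 9:b onto {8:a}
ground layer = {0:a, 4:d}
drop-orders for the pieces not yet dropped (sum over which currently-grounded one goes next):
  1 to go: {4} 1  {9} 1
  2 to go: {4,9} 2  {8,9} 1
  3 to go: {4,8,9} 3  {7,8,9} 1
  4 to go: {4,7,8,9} 4  {6,7,8,9} 1
  5 to go: {4,6,7,8,9} 5  {5,6,7,8,9} 1
  6 to go: {3,5,6,7,8,9} 1  {4,5,6,7,8,9} 6
  7 to go: {2,3,5,6,7,8,9} 1  {3,4,5,6,7,8,9} 7
  8 to go: {1,2,3,5,6,7,8,9} 1  {2,3,4,5,6,7,8,9} 8
  if 0:a drops first: 9 orders
  if 4:d drops first: 1 orders
heap linearizations: 10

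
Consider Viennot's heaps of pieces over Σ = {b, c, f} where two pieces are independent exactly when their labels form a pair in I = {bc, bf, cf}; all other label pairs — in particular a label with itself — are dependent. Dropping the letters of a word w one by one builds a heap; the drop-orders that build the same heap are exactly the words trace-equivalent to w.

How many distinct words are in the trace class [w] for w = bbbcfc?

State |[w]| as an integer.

60

piece 0:b — minimal
piece 1:b rests on {0:b}
piece 2:b rests on {1:b}
piece 3:c — minimal
piece 4:f — minimal
piece 5:c rests on {3:c}
minimal pieces: {0:b, 3:c, 4:f}
ways to finish when only these pieces remain (= sum over removing one remaining piece with nothing left below it):
  1 left: {2}→1  {4}→1  {5}→1
  2 left: {1,2}→1  {2,4}→2  {2,5}→2  {3,5}→1  {4,5}→2
  3 left: {0,1,2}→1  {1,2,4}→3  {1,2,5}→3  {2,3,5}→3  {2,4,5}→6  {3,4,5}→3
  4 left: {0,1,2,4}→4  {0,1,2,5}→4  {1,2,3,5}→6  {1,2,4,5}→12  {2,3,4,5}→12
  placing 0:b first → 30 extensions
  placing 3:c first → 20 extensions
  placing 4:f first → 10 extensions
total linear extensions = 60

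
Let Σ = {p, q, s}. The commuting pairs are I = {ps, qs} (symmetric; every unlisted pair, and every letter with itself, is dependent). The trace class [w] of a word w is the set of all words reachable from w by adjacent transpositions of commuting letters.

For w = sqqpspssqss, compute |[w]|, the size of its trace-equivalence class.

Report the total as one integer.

462

#0=s has no predecessor
#1=q has no predecessor
#2=q depends on [1:q]
#3=p depends on [2:q]
#4=s depends on [0:s]
#5=p depends on [3:p]
#6=s depends on [4:s]
#7=s depends on [6:s]
#8=q depends on [5:p]
#9=s depends on [7:s]
#10=s depends on [9:s]
sources: [0:s, 1:q]
N(rest) = Σ N(rest − s) over sources s of rest; N(one piece) = 1:
  size 1 → [8]=1  [10]=1
  size 2 → [5,8]=1  [8,10]=2  [9,10]=1
  size 3 → [3,5,8]=1  [5,8,10]=3  [7,9,10]=1  [8,9,10]=3
  size 4 → [2,3,5,8]=1  [3,5,8,10]=4  [5,8,9,10]=6  [6,7,9,10]=1  [7,8,9,10]=4
  size 5 → [1,2,3,5,8]=1  [2,3,5,8,10]=5  [3,5,8,9,10]=10  [4,6,7,9,10]=1  [5,7,8,9,10]=10  [6,7,8,9,10]=5
  size 6 → [0,4,6,7,9,10]=1  [1,2,3,5,8,10]=6  [2,3,5,8,9,10]=15  [3,5,7,8,9,10]=20  [4,6,7,8,9,10]=6  [5,6,7,8,9,10]=15
  size 7 → [0,4,6,7,8,9,10]=7  [1,2,3,5,8,9,10]=21  [2,3,5,7,8,9,10]=35  [3,5,6,7,8,9,10]=35  [4,5,6,7,8,9,10]=21
  size 8 → [0,4,5,6,7,8,9,10]=28  [1,2,3,5,7,8,9,10]=56  [2,3,5,6,7,8,9,10]=70  [3,4,5,6,7,8,9,10]=56
  size 9 → [0,3,4,5,6,7,8,9,10]=84  [1,2,3,5,6,7,8,9,10]=126  [2,3,4,5,6,7,8,9,10]=126
  first=0(s) contributes 252
  first=1(q) contributes 210
|[w]| = 462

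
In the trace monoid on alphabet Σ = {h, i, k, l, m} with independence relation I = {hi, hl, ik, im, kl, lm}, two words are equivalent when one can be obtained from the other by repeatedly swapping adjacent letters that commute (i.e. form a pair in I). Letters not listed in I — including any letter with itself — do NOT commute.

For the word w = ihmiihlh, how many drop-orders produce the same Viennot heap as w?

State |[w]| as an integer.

70

drop 0:i onto floor
drop 1:h onto floor
drop 2:m onto {1:h}
drop 3:i onto {0:i}
drop 4:i onto {3:i}
drop 5:h onto {2:m}
drop 6:l onto {4:i}
drop 7:h onto {5:h}
ground layer = {0:i, 1:h}
drop-orders for the pieces not yet dropped (sum over which currently-grounded one goes next):
  1 to go: {6} 1  {7} 1
  2 to go: {4,6} 1  {5,7} 1  {6,7} 2
  3 to go: {2,5,7} 1  {3,4,6} 1  {4,6,7} 3  {5,6,7} 3
  4 to go: {0,3,4,6} 1  {1,2,5,7} 1  {2,5,6,7} 4  {3,4,6,7} 4  {4,5,6,7} 6
  5 to go: {0,3,4,6,7} 5  {1,2,5,6,7} 5  {2,4,5,6,7} 10  {3,4,5,6,7} 10
  6 to go: {0,3,4,5,6,7} 15  {1,2,4,5,6,7} 15  {2,3,4,5,6,7} 20
  if 0:i drops first: 35 orders
  if 1:h drops first: 35 orders
heap linearizations: 70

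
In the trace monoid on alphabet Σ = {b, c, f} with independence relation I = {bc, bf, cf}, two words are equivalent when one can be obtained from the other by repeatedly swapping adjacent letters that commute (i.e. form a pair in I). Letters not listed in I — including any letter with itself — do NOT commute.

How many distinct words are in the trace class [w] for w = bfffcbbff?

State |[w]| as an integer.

504

drop 0:b onto floor
drop 1:f onto floor
drop 2:f onto {1:f}
drop 3:f onto {2:f}
drop 4:c onto floor
drop 5:b onto {0:b}
drop 6:b onto {5:b}
drop 7:f onto {3:f}
drop 8:f onto {7:f}
ground layer = {0:b, 1:f, 4:c}
drop-orders for the pieces not yet dropped (sum over which currently-grounded one goes next):
  1 to go: {4} 1  {6} 1  {8} 1
  2 to go: {4,6} 2  {4,8} 2  {5,6} 1  {6,8} 2  {7,8} 1
  3 to go: {0,5,6} 1  {3,7,8} 1  {4,5,6} 3  {4,6,8} 6  {4,7,8} 3  {5,6,8} 3  {6,7,8} 3
  4 to go: {0,4,5,6} 4  {0,5,6,8} 4  {2,3,7,8} 1  {3,4,7,8} 4  {3,6,7,8} 4  {4,5,6,8} 12  {4,6,7,8} 12  {5,6,7,8} 6
  5 to go: {0,4,5,6,8} 20  {0,5,6,7,8} 10  {1,2,3,7,8} 1  {2,3,4,7,8} 5  {2,3,6,7,8} 5  {3,4,6,7,8} 20  {3,5,6,7,8} 10  {4,5,6,7,8} 30
  6 to go: {0,3,5,6,7,8} 20  {0,4,5,6,7,8} 60  {1,2,3,4,7,8} 6  {1,2,3,6,7,8} 6  {2,3,4,6,7,8} 30  {2,3,5,6,7,8} 15  {3,4,5,6,7,8} 60
  7 to go: {0,2,3,5,6,7,8} 35  {0,3,4,5,6,7,8} 140  {1,2,3,4,6,7,8} 42  {1,2,3,5,6,7,8} 21  {2,3,4,5,6,7,8} 105
  if 0:b drops first: 168 orders
  if 1:f drops first: 280 orders
  if 4:c drops first: 56 orders
heap linearizations: 504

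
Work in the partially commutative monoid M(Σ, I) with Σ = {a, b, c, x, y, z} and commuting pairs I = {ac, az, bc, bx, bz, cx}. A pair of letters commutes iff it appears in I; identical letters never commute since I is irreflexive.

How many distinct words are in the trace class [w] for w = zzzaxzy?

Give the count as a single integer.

0(z) covers ∅
1(z) covers 0:z
2(z) covers 1:z
3(a) covers ∅
4(x) covers 2:z, 3:a
5(z) covers 4:x
6(y) covers 5:z
floor of heap: 0:z, 3:a
completions by unplaced set U, small U first (add the entries for U minus each lowest piece of U):
  |U|=1: {6}:1
  |U|=2: {5,6}:1
  |U|=3: {4,5,6}:1
  |U|=4: {2,4,5,6}:1  {3,4,5,6}:1
  |U|=5: {1,2,4,5,6}:1  {2,3,4,5,6}:2
  start at 0(z): 3
  start at 3(a): 1
sum over floor = 4

4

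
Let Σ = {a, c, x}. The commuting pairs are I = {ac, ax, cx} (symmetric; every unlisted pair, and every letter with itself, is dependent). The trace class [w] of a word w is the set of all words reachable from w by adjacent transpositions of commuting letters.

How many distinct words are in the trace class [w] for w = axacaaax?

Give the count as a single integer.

0(a) covers ∅
1(x) covers ∅
2(a) covers 0:a
3(c) covers ∅
4(a) covers 2:a
5(a) covers 4:a
6(a) covers 5:a
7(x) covers 1:x
floor of heap: 0:a, 1:x, 3:c
completions by unplaced set U, small U first (add the entries for U minus each lowest piece of U):
  |U|=1: {3}:1  {6}:1  {7}:1
  |U|=2: {1,7}:1  {3,6}:2  {3,7}:2  {5,6}:1  {6,7}:2
  |U|=3: {1,3,7}:3  {1,6,7}:3  {3,5,6}:3  {3,6,7}:6  {4,5,6}:1  {5,6,7}:3
  |U|=4: {1,3,6,7}:12  {1,5,6,7}:6  {2,4,5,6}:1  {3,4,5,6}:4  {3,5,6,7}:12  {4,5,6,7}:4
  |U|=5: {0,2,4,5,6}:1  {1,3,5,6,7}:30  {1,4,5,6,7}:10  {2,3,4,5,6}:5  {2,4,5,6,7}:5  {3,4,5,6,7}:20
  |U|=6: {0,2,3,4,5,6}:6  {0,2,4,5,6,7}:6  {1,2,4,5,6,7}:15  {1,3,4,5,6,7}:60  {2,3,4,5,6,7}:30
  start at 0(a): 105
  start at 1(x): 42
  start at 3(c): 21
sum over floor = 168

168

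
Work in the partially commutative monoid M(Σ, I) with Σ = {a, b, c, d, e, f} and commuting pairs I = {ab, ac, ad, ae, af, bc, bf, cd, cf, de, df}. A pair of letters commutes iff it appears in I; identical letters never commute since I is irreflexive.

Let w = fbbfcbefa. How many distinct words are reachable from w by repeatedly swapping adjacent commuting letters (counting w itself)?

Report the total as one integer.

540

drop 0:f onto floor
drop 1:b onto floor
drop 2:b onto {1:b}
drop 3:f onto {0:f}
drop 4:c onto floor
drop 5:b onto {2:b}
drop 6:e onto {3:f, 4:c, 5:b}
drop 7:f onto {6:e}
drop 8:a onto floor
ground layer = {0:f, 1:b, 4:c, 8:a}
drop-orders for the pieces not yet dropped (sum over which currently-grounded one goes next):
  1 to go: {7} 1  {8} 1
  2 to go: {6,7} 1  {7,8} 2
  3 to go: {3,6,7} 1  {4,6,7} 1  {5,6,7} 1  {6,7,8} 3
  4 to go: {0,3,6,7} 1  {2,5,6,7} 1  {3,4,6,7} 2  {3,5,6,7} 2  {3,6,7,8} 4  {4,5,6,7} 2  {4,6,7,8} 4  {5,6,7,8} 4
  5 to go: {0,3,4,6,7} 3  {0,3,5,6,7} 3  {0,3,6,7,8} 5  {1,2,5,6,7} 1  {2,3,5,6,7} 3  {2,4,5,6,7} 3  {2,5,6,7,8} 5  {3,4,5,6,7} 6  {3,4,6,7,8} 10  {3,5,6,7,8} 10  {4,5,6,7,8} 10
  6 to go: {0,2,3,5,6,7} 6  {0,3,4,5,6,7} 12  {0,3,4,6,7,8} 18  {0,3,5,6,7,8} 18  {1,2,3,5,6,7} 4  {1,2,4,5,6,7} 4  {1,2,5,6,7,8} 6  {2,3,4,5,6,7} 12  {2,3,5,6,7,8} 18  {2,4,5,6,7,8} 18  {3,4,5,6,7,8} 36
  7 to go: {0,1,2,3,5,6,7} 10  {0,2,3,4,5,6,7} 30  {0,2,3,5,6,7,8} 42  {0,3,4,5,6,7,8} 84  {1,2,3,4,5,6,7} 20  {1,2,3,5,6,7,8} 28  {1,2,4,5,6,7,8} 28  {2,3,4,5,6,7,8} 84
  if 0:f drops first: 160 orders
  if 1:b drops first: 240 orders
  if 4:c drops first: 80 orders
  if 8:a drops first: 60 orders
heap linearizations: 540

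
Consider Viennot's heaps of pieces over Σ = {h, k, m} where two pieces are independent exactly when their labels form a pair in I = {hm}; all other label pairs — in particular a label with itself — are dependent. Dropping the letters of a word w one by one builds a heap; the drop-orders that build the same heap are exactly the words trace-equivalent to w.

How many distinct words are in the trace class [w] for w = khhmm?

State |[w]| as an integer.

drop 0:k onto floor
drop 1:h onto {0:k}
drop 2:h onto {1:h}
drop 3:m onto {0:k}
drop 4:m onto {3:m}
ground layer = {0:k}
drop-orders for the pieces not yet dropped (sum over which currently-grounded one goes next):
  1 to go: {2} 1  {4} 1
  2 to go: {1,2} 1  {2,4} 2  {3,4} 1
  3 to go: {1,2,4} 3  {2,3,4} 3
  if 0:k drops first: 6 orders

6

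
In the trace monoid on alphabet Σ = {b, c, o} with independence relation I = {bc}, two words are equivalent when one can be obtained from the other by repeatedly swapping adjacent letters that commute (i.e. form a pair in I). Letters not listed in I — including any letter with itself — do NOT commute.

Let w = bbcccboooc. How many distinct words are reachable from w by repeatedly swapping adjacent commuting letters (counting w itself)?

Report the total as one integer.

drop 0:b onto floor
drop 1:b onto {0:b}
drop 2:c onto floor
drop 3:c onto {2:c}
drop 4:c onto {3:c}
drop 5:b onto {1:b}
drop 6:o onto {4:c, 5:b}
drop 7:o onto {6:o}
drop 8:o onto {7:o}
drop 9:c onto {8:o}
ground layer = {0:b, 2:c}
drop-orders for the pieces not yet dropped (sum over which currently-grounded one goes next):
  1 to go: {9} 1
  2 to go: {8,9} 1
  3 to go: {7,8,9} 1
  4 to go: {6,7,8,9} 1
  5 to go: {4,6,7,8,9} 1  {5,6,7,8,9} 1
  6 to go: {1,5,6,7,8,9} 1  {3,4,6,7,8,9} 1  {4,5,6,7,8,9} 2
  7 to go: {0,1,5,6,7,8,9} 1  {1,4,5,6,7,8,9} 3  {2,3,4,6,7,8,9} 1  {3,4,5,6,7,8,9} 3
  8 to go: {0,1,4,5,6,7,8,9} 4  {1,3,4,5,6,7,8,9} 6  {2,3,4,5,6,7,8,9} 4
  if 0:b drops first: 10 orders
  if 2:c drops first: 10 orders
heap linearizations: 20

20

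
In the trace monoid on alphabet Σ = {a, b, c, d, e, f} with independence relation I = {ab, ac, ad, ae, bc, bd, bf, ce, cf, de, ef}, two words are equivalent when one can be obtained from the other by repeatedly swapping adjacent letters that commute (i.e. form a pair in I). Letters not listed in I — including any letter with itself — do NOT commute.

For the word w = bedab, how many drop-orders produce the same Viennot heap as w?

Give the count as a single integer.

0(b) covers ∅
1(e) covers 0:b
2(d) covers ∅
3(a) covers ∅
4(b) covers 1:e
floor of heap: 0:b, 2:d, 3:a
completions by unplaced set U, small U first (add the entries for U minus each lowest piece of U):
  |U|=1: {2}:1  {3}:1  {4}:1
  |U|=2: {1,4}:1  {2,3}:2  {2,4}:2  {3,4}:2
  |U|=3: {0,1,4}:1  {1,2,4}:3  {1,3,4}:3  {2,3,4}:6
  start at 0(b): 12
  start at 2(d): 4
  start at 3(a): 4
sum over floor = 20

20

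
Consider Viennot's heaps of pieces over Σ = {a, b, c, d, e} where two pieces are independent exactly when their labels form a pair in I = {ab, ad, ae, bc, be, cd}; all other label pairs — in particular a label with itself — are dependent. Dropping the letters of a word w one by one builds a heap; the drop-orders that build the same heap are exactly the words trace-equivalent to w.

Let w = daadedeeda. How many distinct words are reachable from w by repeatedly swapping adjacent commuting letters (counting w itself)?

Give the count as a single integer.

120

0(d) covers ∅
1(a) covers ∅
2(a) covers 1:a
3(d) covers 0:d
4(e) covers 3:d
5(d) covers 4:e
6(e) covers 5:d
7(e) covers 6:e
8(d) covers 7:e
9(a) covers 2:a
floor of heap: 0:d, 1:a
completions by unplaced set U, small U first (add the entries for U minus each lowest piece of U):
  |U|=1: {8}:1  {9}:1
  |U|=2: {2,9}:1  {7,8}:1  {8,9}:2
  |U|=3: {1,2,9}:1  {2,8,9}:3  {6,7,8}:1  {7,8,9}:3
  |U|=4: {1,2,8,9}:4  {2,7,8,9}:6  {5,6,7,8}:1  {6,7,8,9}:4
  |U|=5: {1,2,7,8,9}:10  {2,6,7,8,9}:10  {4,5,6,7,8}:1  {5,6,7,8,9}:5
  |U|=6: {1,2,6,7,8,9}:20  {2,5,6,7,8,9}:15  {3,4,5,6,7,8}:1  {4,5,6,7,8,9}:6
  |U|=7: {0,3,4,5,6,7,8}:1  {1,2,5,6,7,8,9}:35  {2,4,5,6,7,8,9}:21  {3,4,5,6,7,8,9}:7
  |U|=8: {0,3,4,5,6,7,8,9}:8  {1,2,4,5,6,7,8,9}:56  {2,3,4,5,6,7,8,9}:28
  start at 0(d): 84
  start at 1(a): 36
sum over floor = 120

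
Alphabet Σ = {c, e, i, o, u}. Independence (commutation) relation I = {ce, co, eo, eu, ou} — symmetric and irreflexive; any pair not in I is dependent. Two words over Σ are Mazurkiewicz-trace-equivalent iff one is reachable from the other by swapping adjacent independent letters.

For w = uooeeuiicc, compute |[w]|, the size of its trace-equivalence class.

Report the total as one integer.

piece 0:u — minimal
piece 1:o — minimal
piece 2:o rests on {1:o}
piece 3:e — minimal
piece 4:e rests on {3:e}
piece 5:u rests on {0:u}
piece 6:i rests on {2:o, 4:e, 5:u}
piece 7:i rests on {6:i}
piece 8:c rests on {7:i}
piece 9:c rests on {8:c}
minimal pieces: {0:u, 1:o, 3:e}
ways to finish when only these pieces remain (= sum over removing one remaining piece with nothing left below it):
  1 left: {9}→1
  2 left: {8,9}→1
  3 left: {7,8,9}→1
  4 left: {6,7,8,9}→1
  5 left: {2,6,7,8,9}→1  {4,6,7,8,9}→1  {5,6,7,8,9}→1
  6 left: {0,5,6,7,8,9}→1  {1,2,6,7,8,9}→1  {2,4,6,7,8,9}→2  {2,5,6,7,8,9}→2  {3,4,6,7,8,9}→1  {4,5,6,7,8,9}→2
  7 left: {0,2,5,6,7,8,9}→3  {0,4,5,6,7,8,9}→3  {1,2,4,6,7,8,9}→3  {1,2,5,6,7,8,9}→3  {2,3,4,6,7,8,9}→3  {2,4,5,6,7,8,9}→6  {3,4,5,6,7,8,9}→3
  8 left: {0,1,2,5,6,7,8,9}→6  {0,2,4,5,6,7,8,9}→12  {0,3,4,5,6,7,8,9}→6  {1,2,3,4,6,7,8,9}→6  {1,2,4,5,6,7,8,9}→12  {2,3,4,5,6,7,8,9}→12
  placing 0:u first → 30 extensions
  placing 1:o first → 30 extensions
  placing 3:e first → 30 extensions
total linear extensions = 90

90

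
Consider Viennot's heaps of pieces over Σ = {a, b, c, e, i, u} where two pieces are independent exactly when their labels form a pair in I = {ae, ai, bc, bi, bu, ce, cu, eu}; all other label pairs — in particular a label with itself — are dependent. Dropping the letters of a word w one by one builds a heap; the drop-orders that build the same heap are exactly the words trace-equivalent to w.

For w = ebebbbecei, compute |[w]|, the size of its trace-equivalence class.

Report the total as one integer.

piece 0:e — minimal
piece 1:b rests on {0:e}
piece 2:e rests on {1:b}
piece 3:b rests on {2:e}
piece 4:b rests on {3:b}
piece 5:b rests on {4:b}
piece 6:e rests on {5:b}
piece 7:c — minimal
piece 8:e rests on {6:e}
piece 9:i rests on {7:c, 8:e}
minimal pieces: {0:e, 7:c}
ways to finish when only these pieces remain (= sum over removing one remaining piece with nothing left below it):
  1 left: {9}→1
  2 left: {7,9}→1  {8,9}→1
  3 left: {6,8,9}→1  {7,8,9}→2
  4 left: {5,6,8,9}→1  {6,7,8,9}→3
  5 left: {4,5,6,8,9}→1  {5,6,7,8,9}→4
  6 left: {3,4,5,6,8,9}→1  {4,5,6,7,8,9}→5
  7 left: {2,3,4,5,6,8,9}→1  {3,4,5,6,7,8,9}→6
  8 left: {1,2,3,4,5,6,8,9}→1  {2,3,4,5,6,7,8,9}→7
  placing 0:e first → 8 extensions
  placing 7:c first → 1 extensions
total linear extensions = 9

9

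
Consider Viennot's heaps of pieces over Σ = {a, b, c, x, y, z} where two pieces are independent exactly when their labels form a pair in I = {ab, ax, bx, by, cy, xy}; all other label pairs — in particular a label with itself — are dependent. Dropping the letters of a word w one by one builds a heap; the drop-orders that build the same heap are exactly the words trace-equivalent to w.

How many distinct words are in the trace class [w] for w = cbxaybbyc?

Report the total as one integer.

piece 0:c — minimal
piece 1:b rests on {0:c}
piece 2:x rests on {0:c}
piece 3:a rests on {0:c}
piece 4:y rests on {3:a}
piece 5:b rests on {1:b}
piece 6:b rests on {5:b}
piece 7:y rests on {4:y}
piece 8:c rests on {2:x, 3:a, 6:b}
minimal pieces: {0:c}
ways to finish when only these pieces remain (= sum over removing one remaining piece with nothing left below it):
  1 left: {7}→1  {8}→1
  2 left: {2,8}→1  {4,7}→1  {6,8}→1  {7,8}→2
  3 left: {2,6,8}→2  {2,7,8}→3  {4,7,8}→3  {5,6,8}→1  {6,7,8}→3
  4 left: {1,5,6,8}→1  {2,4,7,8}→6  {2,5,6,8}→3  {2,6,7,8}→8  {3,4,7,8}→3  {4,6,7,8}→6  {5,6,7,8}→4
  5 left: {1,2,5,6,8}→4  {1,5,6,7,8}→5  {2,3,4,7,8}→9  {2,4,6,7,8}→20  {2,5,6,7,8}→15  {3,4,6,7,8}→9  {4,5,6,7,8}→10
  6 left: {1,2,5,6,7,8}→24  {1,4,5,6,7,8}→15  {2,3,4,6,7,8}→38  {2,4,5,6,7,8}→45  {3,4,5,6,7,8}→19
  7 left: {1,2,4,5,6,7,8}→84  {1,3,4,5,6,7,8}→34  {2,3,4,5,6,7,8}→102
  placing 0:c first → 220 extensions

220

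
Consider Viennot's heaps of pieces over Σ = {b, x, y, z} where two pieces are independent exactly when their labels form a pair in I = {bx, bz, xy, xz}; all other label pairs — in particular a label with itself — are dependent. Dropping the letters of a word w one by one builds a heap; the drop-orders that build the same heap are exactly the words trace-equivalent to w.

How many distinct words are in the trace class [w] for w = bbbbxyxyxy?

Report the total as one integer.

drop 0:b onto floor
drop 1:b onto {0:b}
drop 2:b onto {1:b}
drop 3:b onto {2:b}
drop 4:x onto floor
drop 5:y onto {3:b}
drop 6:x onto {4:x}
drop 7:y onto {5:y}
drop 8:x onto {6:x}
drop 9:y onto {7:y}
ground layer = {0:b, 4:x}
drop-orders for the pieces not yet dropped (sum over which currently-grounded one goes next):
  1 to go: {8} 1  {9} 1
  2 to go: {6,8} 1  {7,9} 1  {8,9} 2
  3 to go: {4,6,8} 1  {5,7,9} 1  {6,8,9} 3  {7,8,9} 3
  4 to go: {3,5,7,9} 1  {4,6,8,9} 4  {5,7,8,9} 4  {6,7,8,9} 6
  5 to go: {2,3,5,7,9} 1  {3,5,7,8,9} 5  {4,6,7,8,9} 10  {5,6,7,8,9} 10
  6 to go: {1,2,3,5,7,9} 1  {2,3,5,7,8,9} 6  {3,5,6,7,8,9} 15  {4,5,6,7,8,9} 20
  7 to go: {0,1,2,3,5,7,9} 1  {1,2,3,5,7,8,9} 7  {2,3,5,6,7,8,9} 21  {3,4,5,6,7,8,9} 35
  8 to go: {0,1,2,3,5,7,8,9} 8  {1,2,3,5,6,7,8,9} 28  {2,3,4,5,6,7,8,9} 56
  if 0:b drops first: 84 orders
  if 4:x drops first: 36 orders
heap linearizations: 120

120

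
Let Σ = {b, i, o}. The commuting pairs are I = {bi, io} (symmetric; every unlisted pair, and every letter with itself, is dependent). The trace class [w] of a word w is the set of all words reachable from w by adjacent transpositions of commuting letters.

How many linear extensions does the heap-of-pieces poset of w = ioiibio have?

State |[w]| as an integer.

0(i) covers ∅
1(o) covers ∅
2(i) covers 0:i
3(i) covers 2:i
4(b) covers 1:o
5(i) covers 3:i
6(o) covers 4:b
floor of heap: 0:i, 1:o
completions by unplaced set U, small U first (add the entries for U minus each lowest piece of U):
  |U|=1: {5}:1  {6}:1
  |U|=2: {3,5}:1  {4,6}:1  {5,6}:2
  |U|=3: {1,4,6}:1  {2,3,5}:1  {3,5,6}:3  {4,5,6}:3
  |U|=4: {0,2,3,5}:1  {1,4,5,6}:4  {2,3,5,6}:4  {3,4,5,6}:6
  |U|=5: {0,2,3,5,6}:5  {1,3,4,5,6}:10  {2,3,4,5,6}:10
  start at 0(i): 20
  start at 1(o): 15
sum over floor = 35

35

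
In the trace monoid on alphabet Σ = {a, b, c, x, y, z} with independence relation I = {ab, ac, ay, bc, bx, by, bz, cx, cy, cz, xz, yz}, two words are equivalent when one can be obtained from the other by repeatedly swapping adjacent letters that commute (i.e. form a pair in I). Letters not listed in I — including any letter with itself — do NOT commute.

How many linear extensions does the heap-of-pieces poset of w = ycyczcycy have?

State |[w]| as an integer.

#0=y has no predecessor
#1=c has no predecessor
#2=y depends on [0:y]
#3=c depends on [1:c]
#4=z has no predecessor
#5=c depends on [3:c]
#6=y depends on [2:y]
#7=c depends on [5:c]
#8=y depends on [6:y]
sources: [0:y, 1:c, 4:z]
N(rest) = Σ N(rest − s) over sources s of rest; N(one piece) = 1:
  size 1 → [4]=1  [7]=1  [8]=1
  size 2 → [4,7]=2  [4,8]=2  [5,7]=1  [6,8]=1  [7,8]=2
  size 3 → [2,6,8]=1  [3,5,7]=1  [4,5,7]=3  [4,6,8]=3  [4,7,8]=6  [5,7,8]=3  [6,7,8]=3
  size 4 → [0,2,6,8]=1  [1,3,5,7]=1  [2,4,6,8]=4  [2,6,7,8]=4  [3,4,5,7]=4  [3,5,7,8]=4  [4,5,7,8]=12  [4,6,7,8]=12  [5,6,7,8]=6
  size 5 → [0,2,4,6,8]=5  [0,2,6,7,8]=5  [1,3,4,5,7]=5  [1,3,5,7,8]=5  [2,4,6,7,8]=20  [2,5,6,7,8]=10  [3,4,5,7,8]=20  [3,5,6,7,8]=10  [4,5,6,7,8]=30
  size 6 → [0,2,4,6,7,8]=30  [0,2,5,6,7,8]=15  [1,3,4,5,7,8]=30  [1,3,5,6,7,8]=15  [2,3,5,6,7,8]=20  [2,4,5,6,7,8]=60  [3,4,5,6,7,8]=60
  size 7 → [0,2,3,5,6,7,8]=35  [0,2,4,5,6,7,8]=105  [1,2,3,5,6,7,8]=35  [1,3,4,5,6,7,8]=105  [2,3,4,5,6,7,8]=140
  first=0(y) contributes 280
  first=1(c) contributes 280
  first=4(z) contributes 70
|[w]| = 630

630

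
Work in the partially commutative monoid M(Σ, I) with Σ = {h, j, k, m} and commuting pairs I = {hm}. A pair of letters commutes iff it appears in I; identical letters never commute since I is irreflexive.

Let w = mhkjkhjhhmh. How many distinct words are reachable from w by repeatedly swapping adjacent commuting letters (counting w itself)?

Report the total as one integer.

drop 0:m onto floor
drop 1:h onto floor
drop 2:k onto {0:m, 1:h}
drop 3:j onto {2:k}
drop 4:k onto {3:j}
drop 5:h onto {4:k}
drop 6:j onto {5:h}
drop 7:h onto {6:j}
drop 8:h onto {7:h}
drop 9:m onto {6:j}
drop 10:h onto {8:h}
ground layer = {0:m, 1:h}
drop-orders for the pieces not yet dropped (sum over which currently-grounded one goes next):
  1 to go: {9} 1  {10} 1
  2 to go: {8,10} 1  {9,10} 2
  3 to go: {7,8,10} 1  {8,9,10} 3
  4 to go: {7,8,9,10} 4
  5 to go: {6,7,8,9,10} 4
  6 to go: {5,6,7,8,9,10} 4
  7 to go: {4,5,6,7,8,9,10} 4
  8 to go: {3,4,5,6,7,8,9,10} 4
  9 to go: {2,3,4,5,6,7,8,9,10} 4
  if 0:m drops first: 4 orders
  if 1:h drops first: 4 orders
heap linearizations: 8

8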